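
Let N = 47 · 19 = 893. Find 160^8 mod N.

805

Mod 47: 160 ≡ 19; 19^8 ≡ 6 (mod 47).
Mod 19: 160 ≡ 8; 8^8 ≡ 7 (mod 19).
Combine by CRT: x ≡ 6 (mod 47), x ≡ 7 (mod 19) ⇒ x ≡ 805 (mod 893).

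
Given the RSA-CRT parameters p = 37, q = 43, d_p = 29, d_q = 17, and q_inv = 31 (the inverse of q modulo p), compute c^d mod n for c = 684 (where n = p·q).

538

m₁ = c^(d_p) mod p: c ≡ 18 (mod 37), and 18^29 mod 37 = 20.
m₂ = c^(d_q) mod q: c ≡ 39 (mod 43), and 39^17 mod 43 = 22.
h = q_inv·(m₁ − m₂) mod p = 31·(20 − 22) mod 37 = 12.
m = m₂ + h·q = 22 + 12·43 = 538.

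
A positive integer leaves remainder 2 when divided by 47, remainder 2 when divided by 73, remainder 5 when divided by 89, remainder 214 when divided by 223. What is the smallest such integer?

From x ≡ 2 (mod 47) write x = 2 + 47t. Substituting into x ≡ 2 (mod 73) gives 47t ≡ 0 (mod 73), and since 47⁻¹ ≡ 14 (mod 73), t ≡ 0. Hence x ≡ 2 + 47·0 = 2 (mod 3431).
From x ≡ 2 (mod 3431) write x = 2 + 3431t. Substituting into x ≡ 5 (mod 89) gives 3431t ≡ 3 (mod 89), and since 49⁻¹ ≡ 20 (mod 89), t ≡ 60. Hence x ≡ 2 + 3431·60 = 205862 (mod 305359).
From x ≡ 205862 (mod 305359) write x = 205862 + 305359t. Substituting into x ≡ 214 (mod 223) gives 305359t ≡ 181 (mod 223), and since 72⁻¹ ≡ 127 (mod 223), t ≡ 18. Hence x ≡ 205862 + 305359·18 = 5702324 (mod 68095057).

5702324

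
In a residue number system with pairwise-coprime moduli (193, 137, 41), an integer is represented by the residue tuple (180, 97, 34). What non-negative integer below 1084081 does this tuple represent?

114629

Combine the congruences pairwise.
From x ≡ 180 (mod 193) write x = 180 + 193t. Substituting into x ≡ 97 (mod 137) gives 193t ≡ 54 (mod 137), and since 56⁻¹ ≡ 115 (mod 137), t ≡ 45. Hence x ≡ 180 + 193·45 = 8865 (mod 26441).
From x ≡ 8865 (mod 26441) write x = 8865 + 26441t. Substituting into x ≡ 34 (mod 41) gives 26441t ≡ 25 (mod 41), and since 37⁻¹ ≡ 10 (mod 41), t ≡ 4. Hence x ≡ 8865 + 26441·4 = 114629 (mod 1084081).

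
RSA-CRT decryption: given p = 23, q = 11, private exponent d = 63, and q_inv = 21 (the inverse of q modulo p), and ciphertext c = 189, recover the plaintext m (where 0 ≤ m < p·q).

30

d_p = d mod (p−1) = 63 mod 22 = 19; d_q = d mod (q−1) = 3.
m₁ = c^(d_p) mod p: c ≡ 5 (mod 23), and 5^19 mod 23 = 7.
m₂ = c^(d_q) mod q: c ≡ 2 (mod 11), and 2^3 mod 11 = 8.
h = q_inv·(m₁ − m₂) mod p = 21·(7 − 8) mod 23 = 2.
m = m₂ + h·q = 8 + 2·11 = 30.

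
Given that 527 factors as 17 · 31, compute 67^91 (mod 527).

Mod 17: 67 ≡ 16; by Fermat, exponent reduces to 91 mod 16 = 11; 16^11 ≡ 16 (mod 17).
Mod 31: 67 ≡ 5; by Fermat, exponent reduces to 91 mod 30 = 1; 5^1 ≡ 5 (mod 31).
Combine by CRT: x ≡ 16 (mod 17), x ≡ 5 (mod 31) ⇒ x ≡ 67 (mod 527).

67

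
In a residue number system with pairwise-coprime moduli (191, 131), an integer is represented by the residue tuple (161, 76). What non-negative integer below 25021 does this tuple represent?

Combine the congruences pairwise.
From x ≡ 161 (mod 191) write x = 161 + 191t. Substituting into x ≡ 76 (mod 131) gives 191t ≡ 46 (mod 131), and since 60⁻¹ ≡ 107 (mod 131), t ≡ 75. Hence x ≡ 161 + 191·75 = 14486 (mod 25021).

14486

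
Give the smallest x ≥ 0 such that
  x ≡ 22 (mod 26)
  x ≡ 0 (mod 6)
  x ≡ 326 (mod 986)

gcd(26, 6) = 2 and 2 | (0 − 22), so the pair is consistent; merging gives x ≡ 48 (mod 78), where 78 = lcm(26, 6).
gcd(78, 986) = 2 and 2 | (326 − 48), so the pair is consistent; merging gives x ≡ 34836 (mod 38454), where 38454 = lcm(78, 986).
The solution is unique modulo lcm(26, 6, 986) = 38454.

34836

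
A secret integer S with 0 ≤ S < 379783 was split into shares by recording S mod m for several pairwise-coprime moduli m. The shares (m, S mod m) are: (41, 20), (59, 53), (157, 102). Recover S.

From S ≡ 20 (mod 41) write S = 20 + 41t. Substituting into S ≡ 53 (mod 59) gives 41t ≡ 33 (mod 59), and since 41⁻¹ ≡ 36 (mod 59), t ≡ 8. Hence S ≡ 20 + 41·8 = 348 (mod 2419).
From S ≡ 348 (mod 2419) write S = 348 + 2419t. Substituting into S ≡ 102 (mod 157) gives 2419t ≡ 68 (mod 157), and since 64⁻¹ ≡ 27 (mod 157), t ≡ 109. Hence S ≡ 348 + 2419·109 = 264019 (mod 379783).

264019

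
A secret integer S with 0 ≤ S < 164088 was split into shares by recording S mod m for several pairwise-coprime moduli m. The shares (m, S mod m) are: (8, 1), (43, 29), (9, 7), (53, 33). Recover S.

From S ≡ 1 (mod 8) write S = 1 + 8t. Substituting into S ≡ 29 (mod 43) gives 8t ≡ 28 (mod 43), and since 8⁻¹ ≡ 27 (mod 43), t ≡ 25. Hence S ≡ 1 + 8·25 = 201 (mod 344).
From S ≡ 201 (mod 344) write S = 201 + 344t. Substituting into S ≡ 7 (mod 9) gives 344t ≡ 4 (mod 9), and since 2⁻¹ ≡ 5 (mod 9), t ≡ 2. Hence S ≡ 201 + 344·2 = 889 (mod 3096).
From S ≡ 889 (mod 3096) write S = 889 + 3096t. Substituting into S ≡ 33 (mod 53) gives 3096t ≡ 45 (mod 53), and since 22⁻¹ ≡ 41 (mod 53), t ≡ 43. Hence S ≡ 889 + 3096·43 = 134017 (mod 164088).

134017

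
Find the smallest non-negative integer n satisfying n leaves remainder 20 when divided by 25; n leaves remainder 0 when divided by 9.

Combine the congruences pairwise.
From n ≡ 20 (mod 25) write n = 20 + 25t. Substituting into n ≡ 0 (mod 9) gives 25t ≡ 7 (mod 9), and since 7⁻¹ ≡ 4 (mod 9), t ≡ 1. Hence n ≡ 20 + 25·1 = 45 (mod 225).

45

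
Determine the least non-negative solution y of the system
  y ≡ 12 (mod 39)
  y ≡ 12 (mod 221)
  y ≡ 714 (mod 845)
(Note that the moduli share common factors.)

15924

gcd(39, 221) = 13 and 13 | (12 − 12), so the pair is consistent; merging gives y ≡ 12 (mod 663), where 663 = lcm(39, 221).
gcd(663, 845) = 13 and 13 | (714 − 12), so the pair is consistent; merging gives y ≡ 15924 (mod 43095), where 43095 = lcm(663, 845).
The solution is unique modulo lcm(39, 221, 845) = 43095.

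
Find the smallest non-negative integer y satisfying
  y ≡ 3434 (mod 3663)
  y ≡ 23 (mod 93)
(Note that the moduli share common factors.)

Combine the congruences pairwise.
gcd(3663, 93) = 3 and 3 | (23 − 3434), so the pair is consistent; merging gives y ≡ 25412 (mod 113553), where 113553 = lcm(3663, 93).
The solution is unique modulo lcm(3663, 93) = 113553.

25412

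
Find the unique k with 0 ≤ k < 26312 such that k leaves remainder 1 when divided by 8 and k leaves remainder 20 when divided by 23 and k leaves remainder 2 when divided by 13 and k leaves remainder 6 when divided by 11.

The moduli are pairwise coprime; N = 8·23·13·11 = 26312.
N/8 = 3289; 3289 ≡ 1 (mod 8), inverse 1.
N/23 = 1144; 1144 ≡ 17 (mod 23); 17·19 ≡ 1, so inverse 19.
N/13 = 2024; 2024 ≡ 9 (mod 13); 9·3 ≡ 1, so inverse 3.
N/11 = 2392; 2392 ≡ 5 (mod 11); 5·9 ≡ 1, so inverse 9.
k ≡ 1·3289·1 + 20·1144·19 + 2·2024·3 + 6·2392·9 = 579321.
579321 mod 26312 = 457.

457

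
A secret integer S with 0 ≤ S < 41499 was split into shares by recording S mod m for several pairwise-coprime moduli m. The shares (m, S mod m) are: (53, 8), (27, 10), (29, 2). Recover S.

Combine the congruences pairwise.
From S ≡ 8 (mod 53) write S = 8 + 53t. Substituting into S ≡ 10 (mod 27) gives 53t ≡ 2 (mod 27), and since 26⁻¹ ≡ 26 (mod 27), t ≡ 25. Hence S ≡ 8 + 53·25 = 1333 (mod 1431).
From S ≡ 1333 (mod 1431) write S = 1333 + 1431t. Substituting into S ≡ 2 (mod 29) gives 1431t ≡ 3 (mod 29), and since 10⁻¹ ≡ 3 (mod 29), t ≡ 9. Hence S ≡ 1333 + 1431·9 = 14212 (mod 41499).

14212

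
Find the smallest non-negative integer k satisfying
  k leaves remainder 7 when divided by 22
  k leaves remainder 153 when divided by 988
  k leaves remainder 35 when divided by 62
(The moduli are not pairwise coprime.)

289637

Combine the congruences pairwise.
gcd(22, 988) = 2 and 2 | (153 − 7), so the pair is consistent; merging gives k ≡ 7069 (mod 10868), where 10868 = lcm(22, 988).
gcd(10868, 62) = 2 and 2 | (35 − 7069), so the pair is consistent; merging gives k ≡ 289637 (mod 336908), where 336908 = lcm(10868, 62).
The solution is unique modulo lcm(22, 988, 62) = 336908.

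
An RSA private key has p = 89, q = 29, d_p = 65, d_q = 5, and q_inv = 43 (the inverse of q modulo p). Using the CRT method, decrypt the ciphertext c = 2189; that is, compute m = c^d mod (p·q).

m₁ = c^(d_p) mod p: c ≡ 53 (mod 89), and 53^65 mod 89 = 47.
m₂ = c^(d_q) mod q: c ≡ 14 (mod 29), and 14^5 mod 29 = 19.
h = q_inv·(m₁ − m₂) mod p = 43·(47 − 19) mod 89 = 47.
m = m₂ + h·q = 19 + 47·29 = 1382.

1382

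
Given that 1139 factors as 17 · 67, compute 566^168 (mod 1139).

Mod 17: 566 ≡ 5; by Fermat, exponent reduces to 168 mod 16 = 8; 5^8 ≡ 16 (mod 17).
Mod 67: 566 ≡ 30; by Fermat, exponent reduces to 168 mod 66 = 36; 30^36 ≡ 1 (mod 67).
Combine by CRT: x ≡ 16 (mod 17), x ≡ 1 (mod 67) ⇒ x ≡ 135 (mod 1139).

135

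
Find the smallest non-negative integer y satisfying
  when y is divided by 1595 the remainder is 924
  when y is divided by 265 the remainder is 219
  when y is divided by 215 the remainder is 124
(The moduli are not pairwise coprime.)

gcd(1595, 265) = 5 and 5 | (219 − 924), so the pair is consistent; merging gives y ≡ 29634 (mod 84535), where 84535 = lcm(1595, 265).
gcd(84535, 215) = 5 and 5 | (124 − 29634), so the pair is consistent; merging gives y ≡ 367774 (mod 3635005), where 3635005 = lcm(84535, 215).
The solution is unique modulo lcm(1595, 265, 215) = 3635005.

367774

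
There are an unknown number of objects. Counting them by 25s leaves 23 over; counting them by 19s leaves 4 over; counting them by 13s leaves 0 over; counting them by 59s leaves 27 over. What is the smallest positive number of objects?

262223

The moduli are pairwise coprime; M = 25·19·13·59 = 364325.
M/25 = 14573; 14573 ≡ 23 (mod 25); 23·12 ≡ 1, so inverse 12.
M/19 = 19175; 19175 ≡ 4 (mod 19); 4·5 ≡ 1, so inverse 5.
M/13 = 28025; 28025 ≡ 10 (mod 13); 10·4 ≡ 1, so inverse 4.
M/59 = 6175; 6175 ≡ 39 (mod 59); 39·56 ≡ 1, so inverse 56.
N ≡ 23·14573·12 + 4·19175·5 + 0·28025·4 + 27·6175·56 = 13742248.
13742248 mod 364325 = 262223.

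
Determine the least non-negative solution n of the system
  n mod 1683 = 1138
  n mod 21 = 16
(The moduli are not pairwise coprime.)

Combine the congruences pairwise.
gcd(1683, 21) = 3 and 3 | (16 − 1138), so the pair is consistent; merging gives n ≡ 7870 (mod 11781), where 11781 = lcm(1683, 21).
The solution is unique modulo lcm(1683, 21) = 11781.

7870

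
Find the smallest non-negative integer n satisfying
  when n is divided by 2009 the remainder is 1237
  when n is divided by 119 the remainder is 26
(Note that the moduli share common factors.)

21327

gcd(2009, 119) = 7 and 7 | (26 − 1237), so the pair is consistent; merging gives n ≡ 21327 (mod 34153), where 34153 = lcm(2009, 119).
The solution is unique modulo lcm(2009, 119) = 34153.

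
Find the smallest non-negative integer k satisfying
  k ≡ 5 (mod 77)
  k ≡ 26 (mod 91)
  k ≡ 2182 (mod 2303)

34424

Combine the congruences pairwise.
gcd(77, 91) = 7 and 7 | (26 − 5), so the pair is consistent; merging gives k ≡ 390 (mod 1001), where 1001 = lcm(77, 91).
gcd(1001, 2303) = 7 and 7 | (2182 − 390), so the pair is consistent; merging gives k ≡ 34424 (mod 329329), where 329329 = lcm(1001, 2303).
The solution is unique modulo lcm(77, 91, 2303) = 329329.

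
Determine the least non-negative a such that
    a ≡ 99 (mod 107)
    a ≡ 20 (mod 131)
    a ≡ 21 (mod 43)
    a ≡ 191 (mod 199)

Combine the congruences pairwise.
From a ≡ 99 (mod 107) write a = 99 + 107t. Substituting into a ≡ 20 (mod 131) gives 107t ≡ 52 (mod 131), and since 107⁻¹ ≡ 60 (mod 131), t ≡ 107. Hence a ≡ 99 + 107·107 = 11548 (mod 14017).
From a ≡ 11548 (mod 14017) write a = 11548 + 14017t. Substituting into a ≡ 21 (mod 43) gives 14017t ≡ 40 (mod 43), and since 42⁻¹ ≡ 42 (mod 43), t ≡ 3. Hence a ≡ 11548 + 14017·3 = 53599 (mod 602731).
From a ≡ 53599 (mod 602731) write a = 53599 + 602731t. Substituting into a ≡ 191 (mod 199) gives 602731t ≡ 123 (mod 199), and since 159⁻¹ ≡ 194 (mod 199), t ≡ 181. Hence a ≡ 53599 + 602731·181 = 109147910 (mod 119943469).

109147910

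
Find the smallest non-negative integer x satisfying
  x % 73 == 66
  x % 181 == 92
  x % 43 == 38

From x ≡ 66 (mod 73) write x = 66 + 73t. Substituting into x ≡ 92 (mod 181) gives 73t ≡ 26 (mod 181), and since 73⁻¹ ≡ 62 (mod 181), t ≡ 164. Hence x ≡ 66 + 73·164 = 12038 (mod 13213).
From x ≡ 12038 (mod 13213) write x = 12038 + 13213t. Substituting into x ≡ 38 (mod 43) gives 13213t ≡ 40 (mod 43), and since 12⁻¹ ≡ 18 (mod 43), t ≡ 32. Hence x ≡ 12038 + 13213·32 = 434854 (mod 568159).

434854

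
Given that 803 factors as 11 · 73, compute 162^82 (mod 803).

746

Mod 11: 162 ≡ 8; by Fermat, exponent reduces to 82 mod 10 = 2; 8^2 ≡ 9 (mod 11).
Mod 73: 162 ≡ 16; by Fermat, exponent reduces to 82 mod 72 = 10; 16^10 ≡ 16 (mod 73).
Combine by CRT: x ≡ 9 (mod 11), x ≡ 16 (mod 73) ⇒ x ≡ 746 (mod 803).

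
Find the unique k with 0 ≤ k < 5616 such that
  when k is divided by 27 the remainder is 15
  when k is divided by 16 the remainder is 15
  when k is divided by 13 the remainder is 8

From k ≡ 15 (mod 27) write k = 15 + 27t. Substituting into k ≡ 15 (mod 16) gives 27t ≡ 0 (mod 16), and since 11⁻¹ ≡ 3 (mod 16), t ≡ 0. Hence k ≡ 15 + 27·0 = 15 (mod 432).
From k ≡ 15 (mod 432) write k = 15 + 432t. Substituting into k ≡ 8 (mod 13) gives 432t ≡ 6 (mod 13), and since 3⁻¹ ≡ 9 (mod 13), t ≡ 2. Hence k ≡ 15 + 432·2 = 879 (mod 5616).

879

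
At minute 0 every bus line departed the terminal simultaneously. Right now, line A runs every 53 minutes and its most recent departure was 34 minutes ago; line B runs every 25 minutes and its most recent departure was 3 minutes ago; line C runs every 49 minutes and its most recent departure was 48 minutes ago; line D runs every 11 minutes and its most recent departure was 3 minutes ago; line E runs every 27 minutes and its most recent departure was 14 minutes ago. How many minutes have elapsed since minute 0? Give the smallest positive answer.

5208503

The moduli are pairwise coprime; N = 53·25·49·11·27 = 19282725.
N/53 = 363825; 363825 ≡ 33 (mod 53); 33·45 ≡ 1, so inverse 45.
N/25 = 771309; 771309 ≡ 9 (mod 25); 9·14 ≡ 1, so inverse 14.
N/49 = 393525; 393525 ≡ 6 (mod 49); 6·41 ≡ 1, so inverse 41.
N/11 = 1752975; 1752975 ≡ 4 (mod 11); 4·3 ≡ 1, so inverse 3.
N/27 = 714175; 714175 ≡ 25 (mod 27); 25·13 ≡ 1, so inverse 13.
t ≡ 34·363825·45 + 3·771309·14 + 48·393525·41 + 3·1752975·3 + 14·714175·13 = 1509261053.
1509261053 mod 19282725 = 5208503.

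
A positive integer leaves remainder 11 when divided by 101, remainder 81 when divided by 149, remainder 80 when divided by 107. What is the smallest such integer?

The moduli are pairwise coprime; M = 101·149·107 = 1610243.
M/101 = 15943; 15943 ≡ 86 (mod 101); 86·74 ≡ 1, so inverse 74.
M/149 = 10807; 10807 ≡ 79 (mod 149); 79·83 ≡ 1, so inverse 83.
M/107 = 15049; 15049 ≡ 69 (mod 107); 69·76 ≡ 1, so inverse 76.
n ≡ 11·15943·74 + 81·10807·83 + 80·15049·76 = 177130983.
177130983 mod 1610243 = 4253.

4253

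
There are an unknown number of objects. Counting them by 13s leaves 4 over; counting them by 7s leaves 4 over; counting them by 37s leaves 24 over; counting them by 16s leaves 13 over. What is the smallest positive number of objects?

40317

The moduli are pairwise coprime; M = 13·7·37·16 = 53872.
M/13 = 4144; 4144 ≡ 10 (mod 13); 10·4 ≡ 1, so inverse 4.
M/7 = 7696; 7696 ≡ 3 (mod 7); 3·5 ≡ 1, so inverse 5.
M/37 = 1456; 1456 ≡ 13 (mod 37); 13·20 ≡ 1, so inverse 20.
M/16 = 3367; 3367 ≡ 7 (mod 16); 7·7 ≡ 1, so inverse 7.
N ≡ 4·4144·4 + 4·7696·5 + 24·1456·20 + 13·3367·7 = 1225501.
1225501 mod 53872 = 40317.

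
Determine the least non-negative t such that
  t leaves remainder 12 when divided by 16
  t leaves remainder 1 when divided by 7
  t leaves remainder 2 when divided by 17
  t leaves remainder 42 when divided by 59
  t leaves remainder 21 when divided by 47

2851276

The moduli are pairwise coprime; N = 16·7·17·59·47 = 5279792.
N/16 = 329987; 329987 ≡ 3 (mod 16); 3·11 ≡ 1, so inverse 11.
N/7 = 754256; 754256 ≡ 6 (mod 7); 6·6 ≡ 1, so inverse 6.
N/17 = 310576; 310576 ≡ 3 (mod 17); 3·6 ≡ 1, so inverse 6.
N/59 = 89488; 89488 ≡ 44 (mod 59); 44·55 ≡ 1, so inverse 55.
N/47 = 112336; 112336 ≡ 6 (mod 47); 6·8 ≡ 1, so inverse 8.
t ≡ 12·329987·11 + 1·754256·6 + 2·310576·6 + 42·89488·55 + 21·112336·8 = 277400460.
277400460 mod 5279792 = 2851276.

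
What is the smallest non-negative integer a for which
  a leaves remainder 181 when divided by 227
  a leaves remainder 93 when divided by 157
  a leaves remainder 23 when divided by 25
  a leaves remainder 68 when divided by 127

From a ≡ 181 (mod 227) write a = 181 + 227t. Substituting into a ≡ 93 (mod 157) gives 227t ≡ 69 (mod 157), and since 70⁻¹ ≡ 83 (mod 157), t ≡ 75. Hence a ≡ 181 + 227·75 = 17206 (mod 35639).
From a ≡ 17206 (mod 35639) write a = 17206 + 35639t. Substituting into a ≡ 23 (mod 25) gives 35639t ≡ 17 (mod 25), and since 14⁻¹ ≡ 9 (mod 25), t ≡ 3. Hence a ≡ 17206 + 35639·3 = 124123 (mod 890975).
From a ≡ 124123 (mod 890975) write a = 124123 + 890975t. Substituting into a ≡ 68 (mod 127) gives 890975t ≡ 24 (mod 127), and since 70⁻¹ ≡ 49 (mod 127), t ≡ 33. Hence a ≡ 124123 + 890975·33 = 29526298 (mod 113153825).

29526298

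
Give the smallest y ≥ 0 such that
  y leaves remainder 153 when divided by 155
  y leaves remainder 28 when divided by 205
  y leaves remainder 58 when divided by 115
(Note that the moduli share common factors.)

105398

gcd(155, 205) = 5 and 5 | (28 − 153), so the pair is consistent; merging gives y ≡ 3718 (mod 6355), where 6355 = lcm(155, 205).
gcd(6355, 115) = 5 and 5 | (58 − 3718), so the pair is consistent; merging gives y ≡ 105398 (mod 146165), where 146165 = lcm(6355, 115).
The solution is unique modulo lcm(155, 205, 115) = 146165.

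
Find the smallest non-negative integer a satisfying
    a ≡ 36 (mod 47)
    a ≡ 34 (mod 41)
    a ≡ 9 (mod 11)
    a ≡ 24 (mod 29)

The moduli are pairwise coprime; N = 47·41·11·29 = 614713.
N/47 = 13079; 13079 ≡ 13 (mod 47); 13·29 ≡ 1, so inverse 29.
N/41 = 14993; 14993 ≡ 28 (mod 41); 28·22 ≡ 1, so inverse 22.
N/11 = 55883; 55883 ≡ 3 (mod 11); 3·4 ≡ 1, so inverse 4.
N/29 = 21197; 21197 ≡ 27 (mod 29); 27·14 ≡ 1, so inverse 14.
a ≡ 36·13079·29 + 34·14993·22 + 9·55883·4 + 24·21197·14 = 34003220.
34003220 mod 614713 = 194005.

194005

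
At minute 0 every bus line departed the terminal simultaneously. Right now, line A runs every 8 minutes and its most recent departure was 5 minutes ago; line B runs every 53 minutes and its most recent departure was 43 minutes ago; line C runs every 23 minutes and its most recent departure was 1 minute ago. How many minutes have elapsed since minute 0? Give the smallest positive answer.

The moduli are pairwise coprime; N = 8·53·23 = 9752.
N/8 = 1219; 1219 ≡ 3 (mod 8); 3·3 ≡ 1, so inverse 3.
N/53 = 184; 184 ≡ 25 (mod 53); 25·17 ≡ 1, so inverse 17.
N/23 = 424; 424 ≡ 10 (mod 23); 10·7 ≡ 1, so inverse 7.
t ≡ 5·1219·3 + 43·184·17 + 1·424·7 = 155757.
155757 mod 9752 = 9477.

9477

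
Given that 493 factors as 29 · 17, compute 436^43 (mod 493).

Mod 29: 436 ≡ 1; by Fermat, exponent reduces to 43 mod 28 = 15; 1^15 ≡ 1 (mod 29).
Mod 17: 436 ≡ 11; by Fermat, exponent reduces to 43 mod 16 = 11; 11^11 ≡ 12 (mod 17).
Combine by CRT: x ≡ 1 (mod 29), x ≡ 12 (mod 17) ⇒ x ≡ 233 (mod 493).

233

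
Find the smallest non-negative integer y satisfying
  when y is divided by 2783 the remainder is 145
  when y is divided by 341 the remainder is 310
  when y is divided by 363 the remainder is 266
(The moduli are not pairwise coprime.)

Combine the congruences pairwise.
gcd(2783, 341) = 11 and 11 | (310 − 145), so the pair is consistent; merging gives y ≡ 8494 (mod 86273), where 86273 = lcm(2783, 341).
gcd(86273, 363) = 121 and 121 | (266 − 8494), so the pair is consistent; merging gives y ≡ 181040 (mod 258819), where 258819 = lcm(86273, 363).
The solution is unique modulo lcm(2783, 341, 363) = 258819.

181040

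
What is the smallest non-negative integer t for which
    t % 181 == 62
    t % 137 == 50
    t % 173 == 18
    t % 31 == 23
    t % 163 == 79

21353476691

The moduli are pairwise coprime; N = 181·137·173·31·163 = 21676768693.
N/181 = 119761153; 119761153 ≡ 150 (mod 181); 150·35 ≡ 1, so inverse 35.
N/137 = 158224589; 158224589 ≡ 1 (mod 137), inverse 1.
N/173 = 125299241; 125299241 ≡ 12 (mod 173); 12·101 ≡ 1, so inverse 101.
N/31 = 699250603; 699250603 ≡ 2 (mod 31); 2·16 ≡ 1, so inverse 16.
N/163 = 132986311; 132986311 ≡ 153 (mod 163); 153·114 ≡ 1, so inverse 114.
t ≡ 62·119761153·35 + 50·158224589·1 + 18·125299241·101 + 23·699250603·16 + 79·132986311·114 = 1950585890368.
1950585890368 mod 21676768693 = 21353476691.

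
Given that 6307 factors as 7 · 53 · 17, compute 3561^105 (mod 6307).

Mod 7: 3561 ≡ 5; by Fermat, exponent reduces to 105 mod 6 = 3; 5^3 ≡ 6 (mod 7).
Mod 53: 3561 ≡ 10; by Fermat, exponent reduces to 105 mod 52 = 1; 10^1 ≡ 10 (mod 53).
Mod 17: 3561 ≡ 8; by Fermat, exponent reduces to 105 mod 16 = 9; 8^9 ≡ 8 (mod 17).
Combine by CRT: x ≡ 6 (mod 7), x ≡ 10 (mod 53), x ≡ 8 (mod 17) ⇒ x ≡ 6264 (mod 6307).

6264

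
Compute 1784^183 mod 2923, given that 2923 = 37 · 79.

2732

Mod 37: 1784 ≡ 8; by Fermat, exponent reduces to 183 mod 36 = 3; 8^3 ≡ 31 (mod 37).
Mod 79: 1784 ≡ 46; by Fermat, exponent reduces to 183 mod 78 = 27; 46^27 ≡ 46 (mod 79).
Combine by CRT: x ≡ 31 (mod 37), x ≡ 46 (mod 79) ⇒ x ≡ 2732 (mod 2923).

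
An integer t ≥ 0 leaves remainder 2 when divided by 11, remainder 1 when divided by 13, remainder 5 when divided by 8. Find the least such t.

365

From t ≡ 2 (mod 11) write t = 2 + 11s. Substituting into t ≡ 1 (mod 13) gives 11s ≡ 12 (mod 13), and since 11⁻¹ ≡ 6 (mod 13), s ≡ 7. Hence t ≡ 2 + 11·7 = 79 (mod 143).
From t ≡ 79 (mod 143) write t = 79 + 143s. Substituting into t ≡ 5 (mod 8) gives 143s ≡ 6 (mod 8), and since 7⁻¹ ≡ 7 (mod 8), s ≡ 2. Hence t ≡ 79 + 143·2 = 365 (mod 1144).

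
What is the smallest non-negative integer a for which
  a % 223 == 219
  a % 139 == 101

8024

Combine the congruences pairwise.
From a ≡ 219 (mod 223) write a = 219 + 223t. Substituting into a ≡ 101 (mod 139) gives 223t ≡ 21 (mod 139), and since 84⁻¹ ≡ 48 (mod 139), t ≡ 35. Hence a ≡ 219 + 223·35 = 8024 (mod 30997).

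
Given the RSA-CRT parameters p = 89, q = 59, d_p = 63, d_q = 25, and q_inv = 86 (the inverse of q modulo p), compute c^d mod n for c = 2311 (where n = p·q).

m₁ = c^(d_p) mod p: c ≡ 86 (mod 89), and 86^63 mod 89 = 54.
m₂ = c^(d_q) mod q: c ≡ 10 (mod 59), and 10^25 mod 59 = 2.
h = q_inv·(m₁ − m₂) mod p = 86·(54 − 2) mod 89 = 22.
m = m₂ + h·q = 2 + 22·59 = 1300.

1300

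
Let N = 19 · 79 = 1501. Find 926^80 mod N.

Mod 19: 926 ≡ 14; by Fermat, exponent reduces to 80 mod 18 = 8; 14^8 ≡ 4 (mod 19).
Mod 79: 926 ≡ 57; by Fermat, exponent reduces to 80 mod 78 = 2; 57^2 ≡ 10 (mod 79).
Combine by CRT: x ≡ 4 (mod 19), x ≡ 10 (mod 79) ⇒ x ≡ 1353 (mod 1501).

1353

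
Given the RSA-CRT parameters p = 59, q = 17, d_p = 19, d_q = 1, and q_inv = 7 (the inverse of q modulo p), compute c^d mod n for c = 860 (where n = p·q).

m₁ = c^(d_p) mod p: c ≡ 34 (mod 59), and 34^19 mod 59 = 11.
m₂ = c^(d_q) mod q: c ≡ 10 (mod 17), and 10^1 mod 17 = 10.
h = q_inv·(m₁ − m₂) mod p = 7·(11 − 10) mod 59 = 7.
m = m₂ + h·q = 10 + 7·17 = 129.

129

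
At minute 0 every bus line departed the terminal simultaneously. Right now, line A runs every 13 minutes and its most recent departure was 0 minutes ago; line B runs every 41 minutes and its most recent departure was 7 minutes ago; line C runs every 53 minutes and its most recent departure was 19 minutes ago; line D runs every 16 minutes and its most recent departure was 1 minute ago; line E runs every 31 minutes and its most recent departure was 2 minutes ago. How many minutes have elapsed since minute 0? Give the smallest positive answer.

From t ≡ 0 (mod 13) write t = 0 + 13s. Substituting into t ≡ 7 (mod 41) gives 13s ≡ 7 (mod 41), and since 13⁻¹ ≡ 19 (mod 41), s ≡ 10. Hence t ≡ 0 + 13·10 = 130 (mod 533).
From t ≡ 130 (mod 533) write t = 130 + 533s. Substituting into t ≡ 19 (mod 53) gives 533s ≡ 48 (mod 53), and since 3⁻¹ ≡ 18 (mod 53), s ≡ 16. Hence t ≡ 130 + 533·16 = 8658 (mod 28249).
From t ≡ 8658 (mod 28249) write t = 8658 + 28249s. Substituting into t ≡ 1 (mod 16) gives 28249s ≡ 15 (mod 16), and since 9⁻¹ ≡ 9 (mod 16), s ≡ 7. Hence t ≡ 8658 + 28249·7 = 206401 (mod 451984).
From t ≡ 206401 (mod 451984) write t = 206401 + 451984s. Substituting into t ≡ 2 (mod 31) gives 451984s ≡ 30 (mod 31), and since 4⁻¹ ≡ 8 (mod 31), s ≡ 23. Hence t ≡ 206401 + 451984·23 = 10602033 (mod 14011504).

10602033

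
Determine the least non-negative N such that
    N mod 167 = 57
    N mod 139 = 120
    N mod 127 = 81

1213312

From N ≡ 57 (mod 167) write N = 57 + 167t. Substituting into N ≡ 120 (mod 139) gives 167t ≡ 63 (mod 139), and since 28⁻¹ ≡ 5 (mod 139), t ≡ 37. Hence N ≡ 57 + 167·37 = 6236 (mod 23213).
From N ≡ 6236 (mod 23213) write N = 6236 + 23213t. Substituting into N ≡ 81 (mod 127) gives 23213t ≡ 68 (mod 127), and since 99⁻¹ ≡ 68 (mod 127), t ≡ 52. Hence N ≡ 6236 + 23213·52 = 1213312 (mod 2948051).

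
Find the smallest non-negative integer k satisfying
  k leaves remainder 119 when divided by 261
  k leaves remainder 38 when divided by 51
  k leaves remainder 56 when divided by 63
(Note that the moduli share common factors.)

gcd(261, 51) = 3 and 3 | (38 − 119), so the pair is consistent; merging gives k ≡ 3251 (mod 4437), where 4437 = lcm(261, 51).
gcd(4437, 63) = 9 and 9 | (56 − 3251), so the pair is consistent; merging gives k ≡ 16562 (mod 31059), where 31059 = lcm(4437, 63).
The solution is unique modulo lcm(261, 51, 63) = 31059.

16562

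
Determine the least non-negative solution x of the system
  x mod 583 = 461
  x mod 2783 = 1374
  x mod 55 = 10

229580

gcd(583, 2783) = 11 and 11 | (1374 − 461), so the pair is consistent; merging gives x ≡ 82081 (mod 147499), where 147499 = lcm(583, 2783).
gcd(147499, 55) = 11 and 11 | (10 − 82081), so the pair is consistent; merging gives x ≡ 229580 (mod 737495), where 737495 = lcm(147499, 55).
The solution is unique modulo lcm(583, 2783, 55) = 737495.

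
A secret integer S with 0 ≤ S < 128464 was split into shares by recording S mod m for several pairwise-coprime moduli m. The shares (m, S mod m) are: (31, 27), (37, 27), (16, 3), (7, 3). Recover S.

27555

From S ≡ 27 (mod 31) write S = 27 + 31t. Substituting into S ≡ 27 (mod 37) gives 31t ≡ 0 (mod 37), and since 31⁻¹ ≡ 6 (mod 37), t ≡ 0. Hence S ≡ 27 + 31·0 = 27 (mod 1147).
From S ≡ 27 (mod 1147) write S = 27 + 1147t. Substituting into S ≡ 3 (mod 16) gives 1147t ≡ 8 (mod 16), and since 11⁻¹ ≡ 3 (mod 16), t ≡ 8. Hence S ≡ 27 + 1147·8 = 9203 (mod 18352).
From S ≡ 9203 (mod 18352) write S = 9203 + 18352t. Substituting into S ≡ 3 (mod 7) gives 18352t ≡ 5 (mod 7), and since 5⁻¹ ≡ 3 (mod 7), t ≡ 1. Hence S ≡ 9203 + 18352·1 = 27555 (mod 128464).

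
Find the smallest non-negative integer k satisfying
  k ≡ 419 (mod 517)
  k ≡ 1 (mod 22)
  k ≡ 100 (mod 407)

31439

gcd(517, 22) = 11 and 11 | (1 − 419), so the pair is consistent; merging gives k ≡ 419 (mod 1034), where 1034 = lcm(517, 22).
gcd(1034, 407) = 11 and 11 | (100 − 419), so the pair is consistent; merging gives k ≡ 31439 (mod 38258), where 38258 = lcm(1034, 407).
The solution is unique modulo lcm(517, 22, 407) = 38258.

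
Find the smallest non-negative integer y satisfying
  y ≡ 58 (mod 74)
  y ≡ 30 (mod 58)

gcd(74, 58) = 2 and 2 | (30 − 58), so the pair is consistent; merging gives y ≡ 1538 (mod 2146), where 2146 = lcm(74, 58).
The solution is unique modulo lcm(74, 58) = 2146.

1538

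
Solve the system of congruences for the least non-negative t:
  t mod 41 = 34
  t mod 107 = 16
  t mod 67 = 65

From t ≡ 34 (mod 41) write t = 34 + 41s. Substituting into t ≡ 16 (mod 107) gives 41s ≡ 89 (mod 107), and since 41⁻¹ ≡ 47 (mod 107), s ≡ 10. Hence t ≡ 34 + 41·10 = 444 (mod 4387).
From t ≡ 444 (mod 4387) write t = 444 + 4387s. Substituting into t ≡ 65 (mod 67) gives 4387s ≡ 23 (mod 67), and since 32⁻¹ ≡ 44 (mod 67), s ≡ 7. Hence t ≡ 444 + 4387·7 = 31153 (mod 293929).

31153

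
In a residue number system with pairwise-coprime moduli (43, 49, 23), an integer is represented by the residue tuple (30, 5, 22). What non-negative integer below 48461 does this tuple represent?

31463

From x ≡ 30 (mod 43) write x = 30 + 43t. Substituting into x ≡ 5 (mod 49) gives 43t ≡ 24 (mod 49), and since 43⁻¹ ≡ 8 (mod 49), t ≡ 45. Hence x ≡ 30 + 43·45 = 1965 (mod 2107).
From x ≡ 1965 (mod 2107) write x = 1965 + 2107t. Substituting into x ≡ 22 (mod 23) gives 2107t ≡ 12 (mod 23), and since 14⁻¹ ≡ 5 (mod 23), t ≡ 14. Hence x ≡ 1965 + 2107·14 = 31463 (mod 48461).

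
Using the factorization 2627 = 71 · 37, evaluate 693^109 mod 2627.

1729

Mod 71: 693 ≡ 54; by Fermat, exponent reduces to 109 mod 70 = 39; 54^39 ≡ 25 (mod 71).
Mod 37: 693 ≡ 27; by Fermat, exponent reduces to 109 mod 36 = 1; 27^1 ≡ 27 (mod 37).
Combine by CRT: x ≡ 25 (mod 71), x ≡ 27 (mod 37) ⇒ x ≡ 1729 (mod 2627).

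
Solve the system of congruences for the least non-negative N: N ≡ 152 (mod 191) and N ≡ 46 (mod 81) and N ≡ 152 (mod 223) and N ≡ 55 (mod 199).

357823945

Combine the congruences pairwise.
From N ≡ 152 (mod 191) write N = 152 + 191t. Substituting into N ≡ 46 (mod 81) gives 191t ≡ 56 (mod 81), and since 29⁻¹ ≡ 14 (mod 81), t ≡ 55. Hence N ≡ 152 + 191·55 = 10657 (mod 15471).
From N ≡ 10657 (mod 15471) write N = 10657 + 15471t. Substituting into N ≡ 152 (mod 223) gives 15471t ≡ 199 (mod 223), and since 84⁻¹ ≡ 77 (mod 223), t ≡ 159. Hence N ≡ 10657 + 15471·159 = 2470546 (mod 3450033).
From N ≡ 2470546 (mod 3450033) write N = 2470546 + 3450033t. Substituting into N ≡ 55 (mod 199) gives 3450033t ≡ 94 (mod 199), and since 169⁻¹ ≡ 126 (mod 199), t ≡ 103. Hence N ≡ 2470546 + 3450033·103 = 357823945 (mod 686556567).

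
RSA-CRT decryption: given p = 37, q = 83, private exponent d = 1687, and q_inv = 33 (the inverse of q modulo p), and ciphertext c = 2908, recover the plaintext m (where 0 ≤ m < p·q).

2721

d_p = d mod (p−1) = 1687 mod 36 = 31; d_q = d mod (q−1) = 47.
m₁ = c^(d_p) mod p: c ≡ 22 (mod 37), and 22^31 mod 37 = 20.
m₂ = c^(d_q) mod q: c ≡ 3 (mod 83), and 3^47 mod 83 = 65.
h = q_inv·(m₁ − m₂) mod p = 33·(20 − 65) mod 37 = 32.
m = m₂ + h·q = 65 + 32·83 = 2721.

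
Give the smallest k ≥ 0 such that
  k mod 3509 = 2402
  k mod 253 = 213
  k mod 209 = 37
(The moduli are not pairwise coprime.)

907724

gcd(3509, 253) = 11 and 11 | (213 − 2402), so the pair is consistent; merging gives k ≡ 19947 (mod 80707), where 80707 = lcm(3509, 253).
gcd(80707, 209) = 11 and 11 | (37 − 19947), so the pair is consistent; merging gives k ≡ 907724 (mod 1533433), where 1533433 = lcm(80707, 209).
The solution is unique modulo lcm(3509, 253, 209) = 1533433.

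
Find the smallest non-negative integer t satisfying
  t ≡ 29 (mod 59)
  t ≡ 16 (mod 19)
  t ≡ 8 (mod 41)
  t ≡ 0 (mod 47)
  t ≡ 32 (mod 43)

36424859

From t ≡ 29 (mod 59) write t = 29 + 59s. Substituting into t ≡ 16 (mod 19) gives 59s ≡ 6 (mod 19), and since 2⁻¹ ≡ 10 (mod 19), s ≡ 3. Hence t ≡ 29 + 59·3 = 206 (mod 1121).
From t ≡ 206 (mod 1121) write t = 206 + 1121s. Substituting into t ≡ 8 (mod 41) gives 1121s ≡ 7 (mod 41), and since 14⁻¹ ≡ 3 (mod 41), s ≡ 21. Hence t ≡ 206 + 1121·21 = 23747 (mod 45961).
From t ≡ 23747 (mod 45961) write t = 23747 + 45961s. Substituting into t ≡ 0 (mod 47) gives 45961s ≡ 35 (mod 47), and since 42⁻¹ ≡ 28 (mod 47), s ≡ 40. Hence t ≡ 23747 + 45961·40 = 1862187 (mod 2160167).
From t ≡ 1862187 (mod 2160167) write t = 1862187 + 2160167s. Substituting into t ≡ 32 (mod 43) gives 2160167s ≡ 3 (mod 43), and since 19⁻¹ ≡ 34 (mod 43), s ≡ 16. Hence t ≡ 1862187 + 2160167·16 = 36424859 (mod 92887181).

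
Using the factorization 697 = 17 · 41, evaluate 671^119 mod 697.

134

Mod 17: 671 ≡ 8; by Fermat, exponent reduces to 119 mod 16 = 7; 8^7 ≡ 15 (mod 17).
Mod 41: 671 ≡ 15; by Fermat, exponent reduces to 119 mod 40 = 39; 15^39 ≡ 11 (mod 41).
Combine by CRT: x ≡ 15 (mod 17), x ≡ 11 (mod 41) ⇒ x ≡ 134 (mod 697).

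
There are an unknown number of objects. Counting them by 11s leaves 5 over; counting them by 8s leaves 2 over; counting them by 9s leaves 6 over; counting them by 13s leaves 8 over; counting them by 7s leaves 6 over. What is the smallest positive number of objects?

33522

The moduli are pairwise coprime; M = 11·8·9·13·7 = 72072.
M/11 = 6552; 6552 ≡ 7 (mod 11); 7·8 ≡ 1, so inverse 8.
M/8 = 9009; 9009 ≡ 1 (mod 8), inverse 1.
M/9 = 8008; 8008 ≡ 7 (mod 9); 7·4 ≡ 1, so inverse 4.
M/13 = 5544; 5544 ≡ 6 (mod 13); 6·11 ≡ 1, so inverse 11.
M/7 = 10296; 10296 ≡ 6 (mod 7); 6·6 ≡ 1, so inverse 6.
N ≡ 5·6552·8 + 2·9009·1 + 6·8008·4 + 8·5544·11 + 6·10296·6 = 1330818.
1330818 mod 72072 = 33522.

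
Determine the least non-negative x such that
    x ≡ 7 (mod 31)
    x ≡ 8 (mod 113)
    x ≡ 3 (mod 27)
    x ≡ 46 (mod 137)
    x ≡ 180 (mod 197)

643373418

The moduli are pairwise coprime; N = 31·113·27·137·197 = 2552646609.
N/31 = 82343439; 82343439 ≡ 30 (mod 31); 30·30 ≡ 1, so inverse 30.
N/113 = 22589793; 22589793 ≡ 76 (mod 113); 76·58 ≡ 1, so inverse 58.
N/27 = 94542467; 94542467 ≡ 23 (mod 27); 23·20 ≡ 1, so inverse 20.
N/137 = 18632457; 18632457 ≡ 46 (mod 137); 46·3 ≡ 1, so inverse 3.
N/197 = 12957597; 12957597 ≡ 119 (mod 197); 119·149 ≡ 1, so inverse 149.
x ≡ 7·82343439·30 + 8·22589793·58 + 3·94542467·20 + 46·18632457·3 + 180·12957597·149 = 383540364768.
383540364768 mod 2552646609 = 643373418.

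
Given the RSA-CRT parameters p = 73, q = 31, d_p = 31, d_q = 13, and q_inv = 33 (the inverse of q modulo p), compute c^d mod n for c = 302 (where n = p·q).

387

m₁ = c^(d_p) mod p: c ≡ 10 (mod 73), and 10^31 mod 73 = 22.
m₂ = c^(d_q) mod q: c ≡ 23 (mod 31), and 23^13 mod 31 = 15.
h = q_inv·(m₁ − m₂) mod p = 33·(22 − 15) mod 73 = 12.
m = m₂ + h·q = 15 + 12·31 = 387.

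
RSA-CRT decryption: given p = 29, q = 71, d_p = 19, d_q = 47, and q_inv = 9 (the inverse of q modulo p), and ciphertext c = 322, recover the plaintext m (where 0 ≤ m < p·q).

1932

m₁ = c^(d_p) mod p: c ≡ 3 (mod 29), and 3^19 mod 29 = 18.
m₂ = c^(d_q) mod q: c ≡ 38 (mod 71), and 38^47 mod 71 = 15.
h = q_inv·(m₁ − m₂) mod p = 9·(18 − 15) mod 29 = 27.
m = m₂ + h·q = 15 + 27·71 = 1932.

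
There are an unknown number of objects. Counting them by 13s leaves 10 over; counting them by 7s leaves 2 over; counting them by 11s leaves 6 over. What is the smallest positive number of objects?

From N ≡ 10 (mod 13) write N = 10 + 13t. Substituting into N ≡ 2 (mod 7) gives 13t ≡ 6 (mod 7), and since 6⁻¹ ≡ 6 (mod 7), t ≡ 1. Hence N ≡ 10 + 13·1 = 23 (mod 91).
From N ≡ 23 (mod 91) write N = 23 + 91t. Substituting into N ≡ 6 (mod 11) gives 91t ≡ 5 (mod 11), and since 3⁻¹ ≡ 4 (mod 11), t ≡ 9. Hence N ≡ 23 + 91·9 = 842 (mod 1001).

842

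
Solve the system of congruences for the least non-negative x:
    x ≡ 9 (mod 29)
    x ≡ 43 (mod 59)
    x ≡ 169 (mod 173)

133206

The moduli are pairwise coprime; N = 29·59·173 = 296003.
N/29 = 10207; 10207 ≡ 28 (mod 29); 28·28 ≡ 1, so inverse 28.
N/59 = 5017; 5017 ≡ 2 (mod 59); 2·30 ≡ 1, so inverse 30.
N/173 = 1711; 1711 ≡ 154 (mod 173); 154·91 ≡ 1, so inverse 91.
x ≡ 9·10207·28 + 43·5017·30 + 169·1711·91 = 35357563.
35357563 mod 296003 = 133206.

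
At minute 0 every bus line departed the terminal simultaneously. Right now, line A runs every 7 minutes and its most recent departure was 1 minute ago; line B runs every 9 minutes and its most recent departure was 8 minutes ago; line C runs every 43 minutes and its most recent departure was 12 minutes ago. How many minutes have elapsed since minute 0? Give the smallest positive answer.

1646

The moduli are pairwise coprime; N = 7·9·43 = 2709.
N/7 = 387; 387 ≡ 2 (mod 7); 2·4 ≡ 1, so inverse 4.
N/9 = 301; 301 ≡ 4 (mod 9); 4·7 ≡ 1, so inverse 7.
N/43 = 63; 63 ≡ 20 (mod 43); 20·28 ≡ 1, so inverse 28.
t ≡ 1·387·4 + 8·301·7 + 12·63·28 = 39572.
39572 mod 2709 = 1646.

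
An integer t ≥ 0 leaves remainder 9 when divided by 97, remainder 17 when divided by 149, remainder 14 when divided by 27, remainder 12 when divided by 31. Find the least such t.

Combine the congruences pairwise.
From t ≡ 9 (mod 97) write t = 9 + 97s. Substituting into t ≡ 17 (mod 149) gives 97s ≡ 8 (mod 149), and since 97⁻¹ ≡ 106 (mod 149), s ≡ 103. Hence t ≡ 9 + 97·103 = 10000 (mod 14453).
From t ≡ 10000 (mod 14453) write t = 10000 + 14453s. Substituting into t ≡ 14 (mod 27) gives 14453s ≡ 4 (mod 27), and since 8⁻¹ ≡ 17 (mod 27), s ≡ 14. Hence t ≡ 10000 + 14453·14 = 212342 (mod 390231).
From t ≡ 212342 (mod 390231) write t = 212342 + 390231s. Substituting into t ≡ 12 (mod 31) gives 390231s ≡ 20 (mod 31), and since 3⁻¹ ≡ 21 (mod 31), s ≡ 17. Hence t ≡ 212342 + 390231·17 = 6846269 (mod 12097161).

6846269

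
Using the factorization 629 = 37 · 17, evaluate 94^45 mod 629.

Mod 37: 94 ≡ 20; by Fermat, exponent reduces to 45 mod 36 = 9; 20^9 ≡ 31 (mod 37).
Mod 17: 94 ≡ 9; by Fermat, exponent reduces to 45 mod 16 = 13; 9^13 ≡ 8 (mod 17).
Combine by CRT: x ≡ 31 (mod 37), x ≡ 8 (mod 17) ⇒ x ≡ 586 (mod 629).

586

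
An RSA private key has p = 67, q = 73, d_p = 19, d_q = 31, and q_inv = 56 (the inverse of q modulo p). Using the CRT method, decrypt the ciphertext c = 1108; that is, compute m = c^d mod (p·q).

4560

m₁ = c^(d_p) mod p: c ≡ 36 (mod 67), and 36^19 mod 67 = 4.
m₂ = c^(d_q) mod q: c ≡ 13 (mod 73), and 13^31 mod 73 = 34.
h = q_inv·(m₁ − m₂) mod p = 56·(4 − 34) mod 67 = 62.
m = m₂ + h·q = 34 + 62·73 = 4560.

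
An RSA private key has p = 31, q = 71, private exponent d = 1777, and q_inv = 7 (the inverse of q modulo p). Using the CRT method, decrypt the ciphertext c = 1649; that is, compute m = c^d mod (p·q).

d_p = d mod (p−1) = 1777 mod 30 = 7; d_q = d mod (q−1) = 27.
m₁ = c^(d_p) mod p: c ≡ 6 (mod 31), and 6^7 mod 31 = 6.
m₂ = c^(d_q) mod q: c ≡ 16 (mod 71), and 16^27 mod 71 = 8.
h = q_inv·(m₁ − m₂) mod p = 7·(6 − 8) mod 31 = 17.
m = m₂ + h·q = 8 + 17·71 = 1215.

1215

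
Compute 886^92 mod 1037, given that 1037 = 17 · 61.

Mod 17: 886 ≡ 2; by Fermat, exponent reduces to 92 mod 16 = 12; 2^12 ≡ 16 (mod 17).
Mod 61: 886 ≡ 32; by Fermat, exponent reduces to 92 mod 60 = 32; 32^32 ≡ 13 (mod 61).
Combine by CRT: x ≡ 16 (mod 17), x ≡ 13 (mod 61) ⇒ x ≡ 135 (mod 1037).

135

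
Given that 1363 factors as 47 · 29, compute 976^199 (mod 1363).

1320

Mod 47: 976 ≡ 36; by Fermat, exponent reduces to 199 mod 46 = 15; 36^15 ≡ 4 (mod 47).
Mod 29: 976 ≡ 19; by Fermat, exponent reduces to 199 mod 28 = 3; 19^3 ≡ 15 (mod 29).
Combine by CRT: x ≡ 4 (mod 47), x ≡ 15 (mod 29) ⇒ x ≡ 1320 (mod 1363).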